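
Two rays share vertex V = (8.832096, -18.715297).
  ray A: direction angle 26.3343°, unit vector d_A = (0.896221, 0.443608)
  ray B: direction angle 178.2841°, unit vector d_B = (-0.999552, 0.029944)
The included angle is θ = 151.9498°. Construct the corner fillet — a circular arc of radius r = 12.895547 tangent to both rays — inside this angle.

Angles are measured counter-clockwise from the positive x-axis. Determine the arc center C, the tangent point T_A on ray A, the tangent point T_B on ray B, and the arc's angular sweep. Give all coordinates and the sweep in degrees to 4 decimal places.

center=(5.9985,-5.7291) T_A=(11.7190,-17.2863) T_B=(5.6123,-18.6188) sweep=28.0502

bisector direction at 102.3092° = (-0.213187,0.977011)
center distance |VC| = r/sin(θ/2) = 12.895547/sin(75.9749°) = 13.291780
C = V + |VC|·bis = (5.9985,-5.7291)
T_A = V + ((C−V)·d_A)·d_A = V + 3.2212·d_A = (11.7190,-17.2863)
T_B = V + ((C−V)·d_B)·d_B = V + 3.2212·d_B = (5.6123,-18.6188)
sweep = 180° − θ = 28.0502°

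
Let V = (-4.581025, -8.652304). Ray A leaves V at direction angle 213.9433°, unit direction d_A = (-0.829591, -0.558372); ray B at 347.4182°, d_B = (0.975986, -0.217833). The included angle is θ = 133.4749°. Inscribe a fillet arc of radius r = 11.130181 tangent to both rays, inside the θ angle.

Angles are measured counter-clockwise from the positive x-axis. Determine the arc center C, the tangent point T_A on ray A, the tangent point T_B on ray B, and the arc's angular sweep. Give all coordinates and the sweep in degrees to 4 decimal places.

center=(-2.3357,-20.5575) T_A=(-8.5504,-11.3240) T_B=(0.0889,-9.6946) sweep=46.5251

bisector direction at 280.6807° = (0.185336,-0.982675)
center distance |VC| = r/sin(θ/2) = 11.130181/sin(66.7374°) = 12.115080
C = V + |VC|·bis = (-2.3357,-20.5575)
T_A = V + ((C−V)·d_A)·d_A = V + 4.7848·d_A = (-8.5504,-11.3240)
T_B = V + ((C−V)·d_B)·d_B = V + 4.7848·d_B = (0.0889,-9.6946)
sweep = 180° − θ = 46.5251°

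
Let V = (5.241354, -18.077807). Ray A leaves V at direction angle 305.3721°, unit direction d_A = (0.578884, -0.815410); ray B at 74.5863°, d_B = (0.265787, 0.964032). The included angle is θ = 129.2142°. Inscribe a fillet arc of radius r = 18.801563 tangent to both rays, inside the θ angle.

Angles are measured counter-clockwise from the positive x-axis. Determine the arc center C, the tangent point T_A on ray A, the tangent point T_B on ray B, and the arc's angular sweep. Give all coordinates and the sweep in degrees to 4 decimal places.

center=(25.7387,-14.4712) T_A=(10.4078,-25.3552) T_B=(7.6134,-9.4740) sweep=50.7858

bisector direction at 9.9792° = (0.984871,0.173291)
center distance |VC| = r/sin(θ/2) = 18.801563/sin(64.6071°) = 20.812269
C = V + |VC|·bis = (25.7387,-14.4712)
T_A = V + ((C−V)·d_A)·d_A = V + 8.9248·d_A = (10.4078,-25.3552)
T_B = V + ((C−V)·d_B)·d_B = V + 8.9248·d_B = (7.6134,-9.4740)
sweep = 180° − θ = 50.7858°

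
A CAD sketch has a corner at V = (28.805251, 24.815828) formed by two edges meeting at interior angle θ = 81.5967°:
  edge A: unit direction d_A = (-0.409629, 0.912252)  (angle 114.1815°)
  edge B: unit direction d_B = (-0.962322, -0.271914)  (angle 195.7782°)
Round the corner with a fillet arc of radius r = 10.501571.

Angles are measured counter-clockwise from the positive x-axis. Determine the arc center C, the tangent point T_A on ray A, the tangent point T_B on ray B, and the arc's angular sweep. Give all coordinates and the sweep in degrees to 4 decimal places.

center=(14.2413,31.6134) T_A=(23.8213,35.9151) T_B=(17.0968,21.5075) sweep=98.4033

bisector direction at 154.9798° = (-0.906159,0.422937)
center distance |VC| = r/sin(θ/2) = 10.501571/sin(40.7983°) = 16.072223
C = V + |VC|·bis = (14.2413,31.6134)
T_A = V + ((C−V)·d_A)·d_A = V + 12.1669·d_A = (23.8213,35.9151)
T_B = V + ((C−V)·d_B)·d_B = V + 12.1669·d_B = (17.0968,21.5075)
sweep = 180° − θ = 98.4033°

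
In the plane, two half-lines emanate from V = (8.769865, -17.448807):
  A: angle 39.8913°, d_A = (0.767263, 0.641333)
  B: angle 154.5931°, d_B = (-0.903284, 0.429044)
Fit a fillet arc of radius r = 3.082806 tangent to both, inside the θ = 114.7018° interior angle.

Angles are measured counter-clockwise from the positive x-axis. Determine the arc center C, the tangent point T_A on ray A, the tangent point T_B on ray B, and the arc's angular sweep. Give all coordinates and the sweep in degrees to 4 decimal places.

bisector direction at 97.2422° = (-0.126064,0.992022)
center distance |VC| = r/sin(θ/2) = 3.082806/sin(57.3509°) = 3.661332
C = V + |VC|·bis = (8.3083,-13.8167)
T_A = V + ((C−V)·d_A)·d_A = V + 1.9753·d_A = (10.2854,-16.1820)
T_B = V + ((C−V)·d_B)·d_B = V + 1.9753·d_B = (6.9856,-16.6013)
sweep = 180° − θ = 65.2982°

center=(8.3083,-13.8167) T_A=(10.2854,-16.1820) T_B=(6.9856,-16.6013) sweep=65.2982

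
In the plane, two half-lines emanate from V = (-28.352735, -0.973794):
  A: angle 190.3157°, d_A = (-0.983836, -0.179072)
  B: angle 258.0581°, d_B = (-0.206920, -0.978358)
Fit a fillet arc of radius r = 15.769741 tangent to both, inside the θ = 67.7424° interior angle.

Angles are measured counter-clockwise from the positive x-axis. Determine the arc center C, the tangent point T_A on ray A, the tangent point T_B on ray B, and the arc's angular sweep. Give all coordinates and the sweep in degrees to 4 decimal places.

bisector direction at 224.1869° = (-0.717070,-0.697001)
center distance |VC| = r/sin(θ/2) = 15.769741/sin(33.8712°) = 28.295269
C = V + |VC|·bis = (-48.6424,-20.6956)
T_A = V + ((C−V)·d_A)·d_A = V + 23.4934·d_A = (-51.4663,-5.1808)
T_B = V + ((C−V)·d_B)·d_B = V + 23.4934·d_B = (-33.2140,-23.9587)
sweep = 180° − θ = 112.2576°

center=(-48.6424,-20.6956) T_A=(-51.4663,-5.1808) T_B=(-33.2140,-23.9587) sweep=112.2576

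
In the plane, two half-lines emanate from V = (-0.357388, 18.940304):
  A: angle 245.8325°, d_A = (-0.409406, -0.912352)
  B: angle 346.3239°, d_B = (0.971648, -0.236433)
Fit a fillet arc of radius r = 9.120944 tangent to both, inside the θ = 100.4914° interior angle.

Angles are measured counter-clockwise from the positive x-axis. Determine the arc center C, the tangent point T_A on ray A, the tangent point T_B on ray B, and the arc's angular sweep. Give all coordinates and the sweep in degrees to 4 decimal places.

center=(4.8580,8.2842) T_A=(-3.4635,12.0183) T_B=(7.0145,17.1465) sweep=79.5086

bisector direction at 296.0782° = (0.439597,-0.898195)
center distance |VC| = r/sin(θ/2) = 9.120944/sin(50.2457°) = 11.863966
C = V + |VC|·bis = (4.8580,8.2842)
T_A = V + ((C−V)·d_A)·d_A = V + 7.5870·d_A = (-3.4635,12.0183)
T_B = V + ((C−V)·d_B)·d_B = V + 7.5870·d_B = (7.0145,17.1465)
sweep = 180° − θ = 79.5086°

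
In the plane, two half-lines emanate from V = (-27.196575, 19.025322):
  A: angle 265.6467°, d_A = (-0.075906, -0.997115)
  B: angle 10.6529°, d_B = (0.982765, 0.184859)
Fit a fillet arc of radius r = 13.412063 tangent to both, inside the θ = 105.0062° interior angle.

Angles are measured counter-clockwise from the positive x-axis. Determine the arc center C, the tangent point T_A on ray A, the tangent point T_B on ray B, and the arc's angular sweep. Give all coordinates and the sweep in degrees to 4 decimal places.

bisector direction at 318.1498° = (0.744892,-0.667185)
center distance |VC| = r/sin(θ/2) = 13.412063/sin(52.5031°) = 16.904834
C = V + |VC|·bis = (-14.6043,7.7467)
T_A = V + ((C−V)·d_A)·d_A = V + 10.2903·d_A = (-27.9777,8.7647)
T_B = V + ((C−V)·d_B)·d_B = V + 10.2903·d_B = (-17.0836,20.9276)
sweep = 180° − θ = 74.9938°

center=(-14.6043,7.7467) T_A=(-27.9777,8.7647) T_B=(-17.0836,20.9276) sweep=74.9938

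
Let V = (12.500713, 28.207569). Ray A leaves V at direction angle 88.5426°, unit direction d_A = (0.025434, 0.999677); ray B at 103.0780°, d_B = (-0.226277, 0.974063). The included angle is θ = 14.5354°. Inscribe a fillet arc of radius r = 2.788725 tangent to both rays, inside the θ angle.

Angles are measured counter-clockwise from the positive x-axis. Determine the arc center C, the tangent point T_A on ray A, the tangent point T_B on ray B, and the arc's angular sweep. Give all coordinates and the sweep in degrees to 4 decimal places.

bisector direction at 95.8103° = (-0.101235,0.994863)
center distance |VC| = r/sin(θ/2) = 2.788725/sin(7.2677°) = 22.044313
C = V + |VC|·bis = (10.2691,50.1386)
T_A = V + ((C−V)·d_A)·d_A = V + 21.8672·d_A = (13.0569,50.0677)
T_B = V + ((C−V)·d_B)·d_B = V + 21.8672·d_B = (7.5527,49.5076)
sweep = 180° − θ = 165.4646°

center=(10.2691,50.1386) T_A=(13.0569,50.0677) T_B=(7.5527,49.5076) sweep=165.4646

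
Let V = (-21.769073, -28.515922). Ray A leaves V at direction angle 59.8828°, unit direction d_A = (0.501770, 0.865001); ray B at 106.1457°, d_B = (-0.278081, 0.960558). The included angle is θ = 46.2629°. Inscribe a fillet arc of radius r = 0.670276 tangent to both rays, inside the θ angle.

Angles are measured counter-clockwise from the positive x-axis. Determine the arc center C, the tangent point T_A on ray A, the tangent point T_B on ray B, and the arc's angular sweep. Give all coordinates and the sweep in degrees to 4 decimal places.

center=(-21.5616,-26.8224) T_A=(-20.9818,-27.1587) T_B=(-22.2054,-27.0088) sweep=133.7371

bisector direction at 83.0143° = (0.121622,0.992576)
center distance |VC| = r/sin(θ/2) = 0.670276/sin(23.1315°) = 1.706223
C = V + |VC|·bis = (-21.5616,-26.8224)
T_A = V + ((C−V)·d_A)·d_A = V + 1.5691·d_A = (-20.9818,-27.1587)
T_B = V + ((C−V)·d_B)·d_B = V + 1.5691·d_B = (-22.2054,-27.0088)
sweep = 180° − θ = 133.7371°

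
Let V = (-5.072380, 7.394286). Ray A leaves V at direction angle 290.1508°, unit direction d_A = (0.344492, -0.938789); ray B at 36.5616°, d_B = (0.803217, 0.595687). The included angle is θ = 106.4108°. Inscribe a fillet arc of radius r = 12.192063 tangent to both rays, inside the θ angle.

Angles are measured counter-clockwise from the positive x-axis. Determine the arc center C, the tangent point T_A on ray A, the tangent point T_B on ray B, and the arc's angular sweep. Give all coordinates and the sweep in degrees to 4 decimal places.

bisector direction at 343.3562° = (0.958104,-0.286421)
center distance |VC| = r/sin(θ/2) = 12.192063/sin(53.2054°) = 15.225085
C = V + |VC|·bis = (9.5148,3.0335)
T_A = V + ((C−V)·d_A)·d_A = V + 9.1190·d_A = (-1.9309,-1.1666)
T_B = V + ((C−V)·d_B)·d_B = V + 9.1190·d_B = (2.2522,12.8264)
sweep = 180° − θ = 73.5892°

center=(9.5148,3.0335) T_A=(-1.9309,-1.1666) T_B=(2.2522,12.8264) sweep=73.5892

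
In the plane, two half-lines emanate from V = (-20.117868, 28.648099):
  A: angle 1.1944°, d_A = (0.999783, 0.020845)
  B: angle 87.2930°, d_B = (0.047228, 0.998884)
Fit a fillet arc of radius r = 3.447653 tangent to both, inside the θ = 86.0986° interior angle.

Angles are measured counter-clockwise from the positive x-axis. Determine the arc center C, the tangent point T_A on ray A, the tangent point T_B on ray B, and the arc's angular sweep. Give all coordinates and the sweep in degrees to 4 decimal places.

center=(-16.4998,32.1719) T_A=(-16.4279,28.7250) T_B=(-19.9436,32.3348) sweep=93.9014

bisector direction at 44.2437° = (0.716379,0.697712)
center distance |VC| = r/sin(θ/2) = 3.447653/sin(43.0493°) = 5.050563
C = V + |VC|·bis = (-16.4998,32.1719)
T_A = V + ((C−V)·d_A)·d_A = V + 3.6908·d_A = (-16.4279,28.7250)
T_B = V + ((C−V)·d_B)·d_B = V + 3.6908·d_B = (-19.9436,32.3348)
sweep = 180° − θ = 93.9014°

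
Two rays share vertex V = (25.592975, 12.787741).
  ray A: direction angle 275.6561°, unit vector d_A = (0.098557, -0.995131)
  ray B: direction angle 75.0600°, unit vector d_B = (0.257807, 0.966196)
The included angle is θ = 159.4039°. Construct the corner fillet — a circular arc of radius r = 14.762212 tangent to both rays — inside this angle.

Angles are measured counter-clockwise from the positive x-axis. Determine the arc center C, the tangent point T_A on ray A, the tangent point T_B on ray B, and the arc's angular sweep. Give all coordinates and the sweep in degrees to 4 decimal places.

center=(40.5477,11.5735) T_A=(25.8573,10.1186) T_B=(26.2845,15.3793) sweep=20.5961

bisector direction at 355.3580° = (0.996720,-0.080929)
center distance |VC| = r/sin(θ/2) = 14.762212/sin(79.7019°) = 15.003908
C = V + |VC|·bis = (40.5477,11.5735)
T_A = V + ((C−V)·d_A)·d_A = V + 2.6822·d_A = (25.8573,10.1186)
T_B = V + ((C−V)·d_B)·d_B = V + 2.6822·d_B = (26.2845,15.3793)
sweep = 180° − θ = 20.5961°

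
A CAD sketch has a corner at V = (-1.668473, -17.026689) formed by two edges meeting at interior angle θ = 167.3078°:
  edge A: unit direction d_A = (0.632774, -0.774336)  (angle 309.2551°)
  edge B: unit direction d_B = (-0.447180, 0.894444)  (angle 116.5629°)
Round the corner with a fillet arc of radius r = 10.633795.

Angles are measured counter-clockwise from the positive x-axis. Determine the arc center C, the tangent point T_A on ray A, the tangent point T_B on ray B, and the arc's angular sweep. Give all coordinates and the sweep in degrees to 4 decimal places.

center=(7.3140,-11.2137) T_A=(-0.9201,-17.9425) T_B=(-2.1973,-15.9689) sweep=12.6922

bisector direction at 32.9090° = (0.839535,0.543306)
center distance |VC| = r/sin(θ/2) = 10.633795/sin(83.6539°) = 10.699357
C = V + |VC|·bis = (7.3140,-11.2137)
T_A = V + ((C−V)·d_A)·d_A = V + 1.1826·d_A = (-0.9201,-17.9425)
T_B = V + ((C−V)·d_B)·d_B = V + 1.1826·d_B = (-2.1973,-15.9689)
sweep = 180° − θ = 12.6922°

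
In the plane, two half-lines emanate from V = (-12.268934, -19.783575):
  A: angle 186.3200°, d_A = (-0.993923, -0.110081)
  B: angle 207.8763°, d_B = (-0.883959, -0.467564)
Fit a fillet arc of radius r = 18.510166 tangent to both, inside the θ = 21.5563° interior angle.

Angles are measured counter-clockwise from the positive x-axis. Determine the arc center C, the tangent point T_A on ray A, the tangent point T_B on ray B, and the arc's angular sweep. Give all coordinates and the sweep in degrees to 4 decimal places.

bisector direction at 197.0982° = (-0.955803,-0.294009)
center distance |VC| = r/sin(θ/2) = 18.510166/sin(10.7782°) = 98.981298
C = V + |VC|·bis = (-106.8755,-48.8850)
T_A = V + ((C−V)·d_A)·d_A = V + 97.2351·d_A = (-108.9131,-30.4873)
T_B = V + ((C−V)·d_B)·d_B = V + 97.2351·d_B = (-98.2208,-65.2472)
sweep = 180° − θ = 158.4437°

center=(-106.8755,-48.8850) T_A=(-108.9131,-30.4873) T_B=(-98.2208,-65.2472) sweep=158.4437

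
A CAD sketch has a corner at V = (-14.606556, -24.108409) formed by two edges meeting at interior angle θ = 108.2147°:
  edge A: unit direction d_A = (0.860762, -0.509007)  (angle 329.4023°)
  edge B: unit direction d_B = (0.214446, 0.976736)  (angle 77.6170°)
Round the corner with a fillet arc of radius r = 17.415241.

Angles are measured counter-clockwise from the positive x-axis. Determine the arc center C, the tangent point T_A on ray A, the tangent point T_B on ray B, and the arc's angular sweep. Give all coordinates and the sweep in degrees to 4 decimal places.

center=(5.1062,-15.5331) T_A=(-3.7583,-30.5235) T_B=(-11.9039,-11.7985) sweep=71.7853

bisector direction at 23.5097° = (0.916993,0.398904)
center distance |VC| = r/sin(θ/2) = 17.415241/sin(54.1073°) = 21.497196
C = V + |VC|·bis = (5.1062,-15.5331)
T_A = V + ((C−V)·d_A)·d_A = V + 12.6031·d_A = (-3.7583,-30.5235)
T_B = V + ((C−V)·d_B)·d_B = V + 12.6031·d_B = (-11.9039,-11.7985)
sweep = 180° − θ = 71.7853°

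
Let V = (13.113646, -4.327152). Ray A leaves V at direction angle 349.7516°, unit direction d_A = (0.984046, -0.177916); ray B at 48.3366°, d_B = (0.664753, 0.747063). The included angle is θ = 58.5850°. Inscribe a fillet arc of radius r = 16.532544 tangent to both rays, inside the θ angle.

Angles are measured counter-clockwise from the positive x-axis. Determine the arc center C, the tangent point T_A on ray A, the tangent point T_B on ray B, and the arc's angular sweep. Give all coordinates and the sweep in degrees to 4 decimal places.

center=(45.0546,6.6985) T_A=(42.1132,-9.5703) T_B=(32.7037,17.6886) sweep=121.4150

bisector direction at 19.0441° = (0.945268,0.326296)
center distance |VC| = r/sin(θ/2) = 16.532544/sin(29.2925°) = 33.790344
C = V + |VC|·bis = (45.0546,6.6985)
T_A = V + ((C−V)·d_A)·d_A = V + 29.4697·d_A = (42.1132,-9.5703)
T_B = V + ((C−V)·d_B)·d_B = V + 29.4697·d_B = (32.7037,17.6886)
sweep = 180° − θ = 121.4150°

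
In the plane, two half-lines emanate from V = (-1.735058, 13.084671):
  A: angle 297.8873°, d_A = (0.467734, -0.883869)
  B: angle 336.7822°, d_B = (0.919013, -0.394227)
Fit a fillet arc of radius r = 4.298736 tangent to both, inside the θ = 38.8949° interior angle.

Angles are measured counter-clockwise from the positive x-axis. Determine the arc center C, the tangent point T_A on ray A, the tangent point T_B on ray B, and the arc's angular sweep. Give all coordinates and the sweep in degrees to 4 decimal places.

bisector direction at 317.3347° = (0.735326,-0.677714)
center distance |VC| = r/sin(θ/2) = 4.298736/sin(19.4474°) = 12.911360
C = V + |VC|·bis = (7.7590,4.3345)
T_A = V + ((C−V)·d_A)·d_A = V + 12.1747·d_A = (3.9595,2.3238)
T_B = V + ((C−V)·d_B)·d_B = V + 12.1747·d_B = (9.4537,8.2851)
sweep = 180° − θ = 141.1051°

center=(7.7590,4.3345) T_A=(3.9595,2.3238) T_B=(9.4537,8.2851) sweep=141.1051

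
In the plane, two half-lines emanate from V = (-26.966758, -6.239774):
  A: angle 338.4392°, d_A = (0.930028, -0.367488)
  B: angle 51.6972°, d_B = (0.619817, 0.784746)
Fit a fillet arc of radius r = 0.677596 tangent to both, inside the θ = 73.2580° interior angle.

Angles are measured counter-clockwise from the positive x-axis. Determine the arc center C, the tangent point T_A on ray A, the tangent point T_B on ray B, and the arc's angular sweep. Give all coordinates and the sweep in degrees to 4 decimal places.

center=(-25.8701,-5.9445) T_A=(-26.1191,-6.5747) T_B=(-26.4018,-5.5245) sweep=106.7420

bisector direction at 15.0682° = (0.965617,0.259969)
center distance |VC| = r/sin(θ/2) = 0.677596/sin(36.6290°) = 1.135703
C = V + |VC|·bis = (-25.8701,-5.9445)
T_A = V + ((C−V)·d_A)·d_A = V + 0.9114·d_A = (-26.1191,-6.5747)
T_B = V + ((C−V)·d_B)·d_B = V + 0.9114·d_B = (-26.4018,-5.5245)
sweep = 180° − θ = 106.7420°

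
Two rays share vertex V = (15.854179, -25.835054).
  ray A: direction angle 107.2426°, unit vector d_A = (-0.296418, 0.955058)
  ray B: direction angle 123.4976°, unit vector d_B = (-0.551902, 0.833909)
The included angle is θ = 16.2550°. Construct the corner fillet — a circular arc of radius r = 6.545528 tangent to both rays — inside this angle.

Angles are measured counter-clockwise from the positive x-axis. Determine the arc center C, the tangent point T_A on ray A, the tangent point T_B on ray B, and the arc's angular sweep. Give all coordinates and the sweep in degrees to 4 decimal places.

bisector direction at 115.3701° = (-0.428464,0.903559)
center distance |VC| = r/sin(θ/2) = 6.545528/sin(8.1275°) = 46.298592
C = V + |VC|·bis = (-3.9831,15.9985)
T_A = V + ((C−V)·d_A)·d_A = V + 45.8336·d_A = (2.2683,17.9387)
T_B = V + ((C−V)·d_B)·d_B = V + 45.8336·d_B = (-9.4415,12.3860)
sweep = 180° − θ = 163.7450°

center=(-3.9831,15.9985) T_A=(2.2683,17.9387) T_B=(-9.4415,12.3860) sweep=163.7450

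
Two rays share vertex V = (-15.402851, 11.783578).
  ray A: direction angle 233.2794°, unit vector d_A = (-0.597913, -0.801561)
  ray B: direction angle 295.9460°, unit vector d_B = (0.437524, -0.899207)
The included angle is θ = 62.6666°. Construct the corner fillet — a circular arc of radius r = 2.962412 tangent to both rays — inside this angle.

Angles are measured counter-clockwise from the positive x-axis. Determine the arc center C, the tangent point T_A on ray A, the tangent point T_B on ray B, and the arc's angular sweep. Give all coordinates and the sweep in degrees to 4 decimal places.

center=(-15.9377,6.1120) T_A=(-18.3123,7.8832) T_B=(-13.2739,7.4081) sweep=117.3334

bisector direction at 264.6127° = (-0.093888,-0.995583)
center distance |VC| = r/sin(θ/2) = 2.962412/sin(31.3333°) = 5.696775
C = V + |VC|·bis = (-15.9377,6.1120)
T_A = V + ((C−V)·d_A)·d_A = V + 4.8659·d_A = (-18.3123,7.8832)
T_B = V + ((C−V)·d_B)·d_B = V + 4.8659·d_B = (-13.2739,7.4081)
sweep = 180° − θ = 117.3334°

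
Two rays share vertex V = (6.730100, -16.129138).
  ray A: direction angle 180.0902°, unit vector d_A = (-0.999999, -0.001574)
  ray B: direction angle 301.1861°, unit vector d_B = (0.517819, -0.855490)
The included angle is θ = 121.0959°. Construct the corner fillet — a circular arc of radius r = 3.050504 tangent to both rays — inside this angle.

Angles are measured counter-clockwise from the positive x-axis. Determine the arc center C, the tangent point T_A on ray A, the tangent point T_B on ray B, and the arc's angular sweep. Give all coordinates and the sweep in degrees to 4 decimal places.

bisector direction at 240.6381° = (-0.490324,-0.871540)
center distance |VC| = r/sin(θ/2) = 3.050504/sin(60.5480°) = 3.503236
C = V + |VC|·bis = (5.0124,-19.1823)
T_A = V + ((C−V)·d_A)·d_A = V + 1.7225·d_A = (5.0076,-16.1318)
T_B = V + ((C−V)·d_B)·d_B = V + 1.7225·d_B = (7.6221,-17.6027)
sweep = 180° − θ = 58.9041°

center=(5.0124,-19.1823) T_A=(5.0076,-16.1318) T_B=(7.6221,-17.6027) sweep=58.9041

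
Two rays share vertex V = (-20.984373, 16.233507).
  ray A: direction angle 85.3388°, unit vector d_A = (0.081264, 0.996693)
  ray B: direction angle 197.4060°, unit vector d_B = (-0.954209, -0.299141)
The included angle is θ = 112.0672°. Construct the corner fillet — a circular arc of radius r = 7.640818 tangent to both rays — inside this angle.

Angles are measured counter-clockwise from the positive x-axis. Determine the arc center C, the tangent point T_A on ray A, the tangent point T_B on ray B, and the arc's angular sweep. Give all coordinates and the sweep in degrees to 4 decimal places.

center=(-28.1816,21.9847) T_A=(-20.5661,21.3638) T_B=(-25.8960,14.6937) sweep=67.9328

bisector direction at 141.3724° = (-0.781220,0.624256)
center distance |VC| = r/sin(θ/2) = 7.640818/sin(56.0336°) = 9.212849
C = V + |VC|·bis = (-28.1816,21.9847)
T_A = V + ((C−V)·d_A)·d_A = V + 5.1473·d_A = (-20.5661,21.3638)
T_B = V + ((C−V)·d_B)·d_B = V + 5.1473·d_B = (-25.8960,14.6937)
sweep = 180° − θ = 67.9328°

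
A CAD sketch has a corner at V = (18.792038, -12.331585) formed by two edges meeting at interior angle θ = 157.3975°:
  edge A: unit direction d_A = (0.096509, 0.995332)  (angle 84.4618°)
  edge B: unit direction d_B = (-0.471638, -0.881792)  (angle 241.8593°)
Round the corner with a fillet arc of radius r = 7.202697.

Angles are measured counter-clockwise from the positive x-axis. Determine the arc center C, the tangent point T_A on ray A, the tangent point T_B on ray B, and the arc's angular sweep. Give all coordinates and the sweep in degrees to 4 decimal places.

bisector direction at 163.1606° = (-0.957120,0.289691)
center distance |VC| = r/sin(θ/2) = 7.202697/sin(78.6988°) = 7.345116
C = V + |VC|·bis = (11.7619,-10.2038)
T_A = V + ((C−V)·d_A)·d_A = V + 1.4394·d_A = (18.9310,-10.8989)
T_B = V + ((C−V)·d_B)·d_B = V + 1.4394·d_B = (18.1132,-13.6008)
sweep = 180° − θ = 22.6025°

center=(11.7619,-10.2038) T_A=(18.9310,-10.8989) T_B=(18.1132,-13.6008) sweep=22.6025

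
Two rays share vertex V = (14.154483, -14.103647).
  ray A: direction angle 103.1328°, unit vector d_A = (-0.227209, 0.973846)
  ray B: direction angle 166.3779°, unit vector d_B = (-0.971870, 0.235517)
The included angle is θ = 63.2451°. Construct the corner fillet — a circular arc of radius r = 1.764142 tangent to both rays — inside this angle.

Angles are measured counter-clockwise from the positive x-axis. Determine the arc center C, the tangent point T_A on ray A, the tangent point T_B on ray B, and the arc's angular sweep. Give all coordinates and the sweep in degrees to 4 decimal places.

center=(11.7855,-11.7144) T_A=(13.5035,-11.3135) T_B=(11.3700,-13.4289) sweep=116.7549

bisector direction at 134.7553° = (-0.704081,0.710120)
center distance |VC| = r/sin(θ/2) = 1.764142/sin(31.6226°) = 3.364622
C = V + |VC|·bis = (11.7855,-11.7144)
T_A = V + ((C−V)·d_A)·d_A = V + 2.8650·d_A = (13.5035,-11.3135)
T_B = V + ((C−V)·d_B)·d_B = V + 2.8650·d_B = (11.3700,-13.4289)
sweep = 180° − θ = 116.7549°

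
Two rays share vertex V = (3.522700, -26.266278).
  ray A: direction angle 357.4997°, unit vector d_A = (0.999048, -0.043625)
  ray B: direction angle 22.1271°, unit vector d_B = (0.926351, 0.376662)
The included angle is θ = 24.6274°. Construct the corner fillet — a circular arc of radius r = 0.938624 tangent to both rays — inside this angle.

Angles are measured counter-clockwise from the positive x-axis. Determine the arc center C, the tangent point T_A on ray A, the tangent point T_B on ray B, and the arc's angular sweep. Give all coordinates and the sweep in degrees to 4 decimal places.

bisector direction at 9.8134° = (0.985368,0.170440)
center distance |VC| = r/sin(θ/2) = 0.938624/sin(12.3137°) = 4.401230
C = V + |VC|·bis = (7.8595,-25.5161)
T_A = V + ((C−V)·d_A)·d_A = V + 4.3000·d_A = (7.8186,-26.4539)
T_B = V + ((C−V)·d_B)·d_B = V + 4.3000·d_B = (7.5060,-24.6466)
sweep = 180° − θ = 155.3726°

center=(7.8595,-25.5161) T_A=(7.8186,-26.4539) T_B=(7.5060,-24.6466) sweep=155.3726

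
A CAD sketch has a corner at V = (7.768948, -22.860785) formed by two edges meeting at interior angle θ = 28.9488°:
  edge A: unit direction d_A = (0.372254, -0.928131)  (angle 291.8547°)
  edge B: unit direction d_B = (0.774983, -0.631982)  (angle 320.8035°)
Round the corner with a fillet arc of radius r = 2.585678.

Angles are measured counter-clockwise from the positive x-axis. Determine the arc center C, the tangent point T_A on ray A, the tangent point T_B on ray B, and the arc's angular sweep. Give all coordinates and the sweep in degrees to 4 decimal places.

bisector direction at 306.3291° = (0.592422,-0.805628)
center distance |VC| = r/sin(θ/2) = 2.585678/sin(14.4744°) = 10.344888
C = V + |VC|·bis = (13.8975,-31.1949)
T_A = V + ((C−V)·d_A)·d_A = V + 10.0165·d_A = (11.4976,-32.1574)
T_B = V + ((C−V)·d_B)·d_B = V + 10.0165·d_B = (15.5316,-29.1911)
sweep = 180° − θ = 151.0512°

center=(13.8975,-31.1949) T_A=(11.4976,-32.1574) T_B=(15.5316,-29.1911) sweep=151.0512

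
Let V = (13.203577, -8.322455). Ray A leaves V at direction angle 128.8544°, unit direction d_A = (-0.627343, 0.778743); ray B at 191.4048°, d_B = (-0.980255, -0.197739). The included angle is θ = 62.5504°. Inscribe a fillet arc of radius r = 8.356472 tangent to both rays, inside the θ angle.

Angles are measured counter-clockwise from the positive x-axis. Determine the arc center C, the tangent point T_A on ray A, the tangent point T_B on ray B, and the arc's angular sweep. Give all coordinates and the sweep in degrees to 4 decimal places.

center=(-1.9346,-2.8514) T_A=(4.5730,2.3910) T_B=(-0.2822,-11.0428) sweep=117.4496

bisector direction at 160.1296° = (-0.940464,0.339894)
center distance |VC| = r/sin(θ/2) = 8.356472/sin(31.2752°) = 16.096474
C = V + |VC|·bis = (-1.9346,-2.8514)
T_A = V + ((C−V)·d_A)·d_A = V + 13.7574·d_A = (4.5730,2.3910)
T_B = V + ((C−V)·d_B)·d_B = V + 13.7574·d_B = (-0.2822,-11.0428)
sweep = 180° − θ = 117.4496°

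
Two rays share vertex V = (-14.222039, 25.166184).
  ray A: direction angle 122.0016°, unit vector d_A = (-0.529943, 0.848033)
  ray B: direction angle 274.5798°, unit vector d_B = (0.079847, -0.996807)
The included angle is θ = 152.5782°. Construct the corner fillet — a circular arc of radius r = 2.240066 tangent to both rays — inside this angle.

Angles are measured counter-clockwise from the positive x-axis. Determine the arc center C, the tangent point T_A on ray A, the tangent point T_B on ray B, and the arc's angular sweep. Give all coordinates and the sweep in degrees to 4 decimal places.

center=(-16.4113,24.4425) T_A=(-14.5117,25.6297) T_B=(-14.1784,24.6214) sweep=27.4218

bisector direction at 198.2907° = (-0.949476,-0.313838)
center distance |VC| = r/sin(θ/2) = 2.240066/sin(76.2891°) = 2.305771
C = V + |VC|·bis = (-16.4113,24.4425)
T_A = V + ((C−V)·d_A)·d_A = V + 0.5465·d_A = (-14.5117,25.6297)
T_B = V + ((C−V)·d_B)·d_B = V + 0.5465·d_B = (-14.1784,24.6214)
sweep = 180° − θ = 27.4218°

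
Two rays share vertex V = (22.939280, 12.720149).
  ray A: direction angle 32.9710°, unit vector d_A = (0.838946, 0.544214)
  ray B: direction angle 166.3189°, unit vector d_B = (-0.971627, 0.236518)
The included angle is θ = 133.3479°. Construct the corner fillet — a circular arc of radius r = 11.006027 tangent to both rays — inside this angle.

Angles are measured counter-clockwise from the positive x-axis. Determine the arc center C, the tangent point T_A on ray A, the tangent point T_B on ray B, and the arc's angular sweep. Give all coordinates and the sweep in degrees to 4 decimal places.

center=(20.9312,24.5364) T_A=(26.9208,15.3029) T_B=(18.3281,13.8426) sweep=46.6521

bisector direction at 99.6450° = (-0.167542,0.985865)
center distance |VC| = r/sin(θ/2) = 11.006027/sin(66.6740°) = 11.985657
C = V + |VC|·bis = (20.9312,24.5364)
T_A = V + ((C−V)·d_A)·d_A = V + 4.7459·d_A = (26.9208,15.3029)
T_B = V + ((C−V)·d_B)·d_B = V + 4.7459·d_B = (18.3281,13.8426)
sweep = 180° − θ = 46.6521°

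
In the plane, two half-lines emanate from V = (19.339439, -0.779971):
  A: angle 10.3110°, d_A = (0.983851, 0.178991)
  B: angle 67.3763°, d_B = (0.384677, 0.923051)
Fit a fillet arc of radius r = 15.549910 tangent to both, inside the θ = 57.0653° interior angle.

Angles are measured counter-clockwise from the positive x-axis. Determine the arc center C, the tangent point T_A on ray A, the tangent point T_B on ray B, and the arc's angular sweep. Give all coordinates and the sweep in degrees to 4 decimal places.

center=(44.6948,19.6381) T_A=(47.4781,4.3393) T_B=(30.3414,25.6197) sweep=122.9347

bisector direction at 38.8436° = (0.778860,0.627197)
center distance |VC| = r/sin(θ/2) = 15.549910/sin(28.5327°) = 32.554384
C = V + |VC|·bis = (44.6948,19.6381)
T_A = V + ((C−V)·d_A)·d_A = V + 28.6005·d_A = (47.4781,4.3393)
T_B = V + ((C−V)·d_B)·d_B = V + 28.6005·d_B = (30.3414,25.6197)
sweep = 180° − θ = 122.9347°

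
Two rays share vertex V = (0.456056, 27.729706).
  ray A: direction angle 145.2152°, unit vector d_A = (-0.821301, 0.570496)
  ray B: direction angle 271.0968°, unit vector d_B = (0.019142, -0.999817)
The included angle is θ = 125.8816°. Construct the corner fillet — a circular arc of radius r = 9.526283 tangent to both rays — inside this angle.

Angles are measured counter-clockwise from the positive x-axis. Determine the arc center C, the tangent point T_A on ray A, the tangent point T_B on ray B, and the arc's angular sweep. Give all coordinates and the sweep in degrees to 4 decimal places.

bisector direction at 208.1560° = (-0.881666,-0.471874)
center distance |VC| = r/sin(θ/2) = 9.526283/sin(62.9408°) = 10.697235
C = V + |VC|·bis = (-8.9753,22.6820)
T_A = V + ((C−V)·d_A)·d_A = V + 4.8663·d_A = (-3.5406,30.5059)
T_B = V + ((C−V)·d_B)·d_B = V + 4.8663·d_B = (0.5492,22.8643)
sweep = 180° − θ = 54.1184°

center=(-8.9753,22.6820) T_A=(-3.5406,30.5059) T_B=(0.5492,22.8643) sweep=54.1184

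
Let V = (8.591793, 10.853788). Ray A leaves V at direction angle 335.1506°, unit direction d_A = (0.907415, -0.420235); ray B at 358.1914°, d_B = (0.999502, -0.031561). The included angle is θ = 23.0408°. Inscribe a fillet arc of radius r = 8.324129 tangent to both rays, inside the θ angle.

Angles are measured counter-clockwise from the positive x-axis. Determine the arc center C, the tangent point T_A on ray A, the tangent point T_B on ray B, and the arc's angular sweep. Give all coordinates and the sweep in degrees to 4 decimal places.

bisector direction at 346.6710° = (0.973062,-0.230542)
center distance |VC| = r/sin(θ/2) = 8.324129/sin(11.5204°) = 41.679659
C = V + |VC|·bis = (49.1487,1.2449)
T_A = V + ((C−V)·d_A)·d_A = V + 40.8400·d_A = (45.6506,-6.3086)
T_B = V + ((C−V)·d_B)·d_B = V + 40.8400·d_B = (49.4114,9.5648)
sweep = 180° − θ = 156.9592°

center=(49.1487,1.2449) T_A=(45.6506,-6.3086) T_B=(49.4114,9.5648) sweep=156.9592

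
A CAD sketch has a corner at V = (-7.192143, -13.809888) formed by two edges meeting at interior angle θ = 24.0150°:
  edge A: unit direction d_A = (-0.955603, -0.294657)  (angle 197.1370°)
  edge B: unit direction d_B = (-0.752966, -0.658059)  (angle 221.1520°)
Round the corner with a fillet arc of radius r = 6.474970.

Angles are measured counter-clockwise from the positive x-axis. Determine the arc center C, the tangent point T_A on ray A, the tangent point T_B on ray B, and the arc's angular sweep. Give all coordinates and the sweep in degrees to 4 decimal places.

bisector direction at 209.1445° = (-0.873394,-0.487014)
center distance |VC| = r/sin(θ/2) = 6.474970/sin(12.0075°) = 31.123719
C = V + |VC|·bis = (-34.3754,-28.9676)
T_A = V + ((C−V)·d_A)·d_A = V + 30.4427·d_A = (-36.2833,-22.7801)
T_B = V + ((C−V)·d_B)·d_B = V + 30.4427·d_B = (-30.1145,-33.8430)
sweep = 180° − θ = 155.9850°

center=(-34.3754,-28.9676) T_A=(-36.2833,-22.7801) T_B=(-30.1145,-33.8430) sweep=155.9850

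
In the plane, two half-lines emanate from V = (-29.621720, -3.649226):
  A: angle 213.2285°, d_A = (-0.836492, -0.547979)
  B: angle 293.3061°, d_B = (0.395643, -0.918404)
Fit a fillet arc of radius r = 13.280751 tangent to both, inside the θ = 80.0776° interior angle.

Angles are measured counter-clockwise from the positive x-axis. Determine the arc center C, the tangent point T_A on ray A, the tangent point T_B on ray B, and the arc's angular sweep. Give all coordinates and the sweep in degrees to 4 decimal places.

bisector direction at 253.2673° = (-0.287907,-0.957658)
center distance |VC| = r/sin(θ/2) = 13.280751/sin(40.0388°) = 20.644525
C = V + |VC|·bis = (-35.5654,-23.4196)
T_A = V + ((C−V)·d_A)·d_A = V + 15.8056·d_A = (-42.8430,-12.3104)
T_B = V + ((C−V)·d_B)·d_B = V + 15.8056·d_B = (-23.3683,-18.1652)
sweep = 180° − θ = 99.9224°

center=(-35.5654,-23.4196) T_A=(-42.8430,-12.3104) T_B=(-23.3683,-18.1652) sweep=99.9224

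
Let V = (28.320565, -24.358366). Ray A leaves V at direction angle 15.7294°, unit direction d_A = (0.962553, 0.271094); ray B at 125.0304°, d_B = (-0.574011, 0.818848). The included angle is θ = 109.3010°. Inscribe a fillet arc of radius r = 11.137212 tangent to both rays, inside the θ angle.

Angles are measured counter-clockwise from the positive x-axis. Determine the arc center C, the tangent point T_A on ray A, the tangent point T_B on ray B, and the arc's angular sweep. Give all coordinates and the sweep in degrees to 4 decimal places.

bisector direction at 70.3799° = (0.335782,0.941940)
center distance |VC| = r/sin(θ/2) = 11.137212/sin(54.6505°) = 13.654601
C = V + |VC|·bis = (32.9055,-11.4966)
T_A = V + ((C−V)·d_A)·d_A = V + 7.9000·d_A = (35.9248,-22.2167)
T_B = V + ((C−V)·d_B)·d_B = V + 7.9000·d_B = (23.7859,-17.8894)
sweep = 180° − θ = 70.6990°

center=(32.9055,-11.4966) T_A=(35.9248,-22.2167) T_B=(23.7859,-17.8894) sweep=70.6990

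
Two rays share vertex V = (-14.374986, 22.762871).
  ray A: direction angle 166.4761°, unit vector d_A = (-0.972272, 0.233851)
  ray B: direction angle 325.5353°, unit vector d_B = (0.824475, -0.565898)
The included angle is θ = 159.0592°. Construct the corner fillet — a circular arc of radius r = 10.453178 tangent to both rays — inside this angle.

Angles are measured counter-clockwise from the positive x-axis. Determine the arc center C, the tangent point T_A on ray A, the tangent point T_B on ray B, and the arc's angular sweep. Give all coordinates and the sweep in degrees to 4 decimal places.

bisector direction at 246.0057° = (-0.406646,-0.913586)
center distance |VC| = r/sin(θ/2) = 10.453178/sin(79.5296°) = 10.630182
C = V + |VC|·bis = (-18.6977,13.0513)
T_A = V + ((C−V)·d_A)·d_A = V + 1.9318·d_A = (-16.2532,23.2146)
T_B = V + ((C−V)·d_B)·d_B = V + 1.9318·d_B = (-12.7823,21.6697)
sweep = 180° − θ = 20.9408°

center=(-18.6977,13.0513) T_A=(-16.2532,23.2146) T_B=(-12.7823,21.6697) sweep=20.9408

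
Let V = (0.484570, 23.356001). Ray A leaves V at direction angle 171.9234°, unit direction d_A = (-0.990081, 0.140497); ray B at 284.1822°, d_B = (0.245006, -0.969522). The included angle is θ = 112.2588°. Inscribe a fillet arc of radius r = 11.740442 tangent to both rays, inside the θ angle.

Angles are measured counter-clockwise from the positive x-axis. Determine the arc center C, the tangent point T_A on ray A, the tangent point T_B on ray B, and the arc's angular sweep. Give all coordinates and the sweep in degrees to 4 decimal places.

center=(-8.9673,12.8392) T_A=(-7.3178,24.4632) T_B=(2.4153,15.7157) sweep=67.7412

bisector direction at 228.0528° = (-0.668445,-0.743761)
center distance |VC| = r/sin(θ/2) = 11.740442/sin(56.1294°) = 14.140028
C = V + |VC|·bis = (-8.9673,12.8392)
T_A = V + ((C−V)·d_A)·d_A = V + 7.8805·d_A = (-7.3178,24.4632)
T_B = V + ((C−V)·d_B)·d_B = V + 7.8805·d_B = (2.4153,15.7157)
sweep = 180° − θ = 67.7412°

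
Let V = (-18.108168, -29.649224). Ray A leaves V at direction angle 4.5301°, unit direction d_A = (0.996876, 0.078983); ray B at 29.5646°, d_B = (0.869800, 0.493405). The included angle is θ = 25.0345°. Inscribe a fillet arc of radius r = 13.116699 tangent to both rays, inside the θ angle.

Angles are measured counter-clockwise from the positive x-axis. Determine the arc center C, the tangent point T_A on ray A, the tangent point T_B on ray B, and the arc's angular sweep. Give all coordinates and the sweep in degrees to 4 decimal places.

bisector direction at 17.0474° = (0.956063,0.293162)
center distance |VC| = r/sin(θ/2) = 13.116699/sin(12.5173°) = 60.519932
C = V + |VC|·bis = (39.7527,-11.9071)
T_A = V + ((C−V)·d_A)·d_A = V + 59.0814·d_A = (40.7887,-24.9828)
T_B = V + ((C−V)·d_B)·d_B = V + 59.0814·d_B = (33.2808,-0.4982)
sweep = 180° − θ = 154.9655°

center=(39.7527,-11.9071) T_A=(40.7887,-24.9828) T_B=(33.2808,-0.4982) sweep=154.9655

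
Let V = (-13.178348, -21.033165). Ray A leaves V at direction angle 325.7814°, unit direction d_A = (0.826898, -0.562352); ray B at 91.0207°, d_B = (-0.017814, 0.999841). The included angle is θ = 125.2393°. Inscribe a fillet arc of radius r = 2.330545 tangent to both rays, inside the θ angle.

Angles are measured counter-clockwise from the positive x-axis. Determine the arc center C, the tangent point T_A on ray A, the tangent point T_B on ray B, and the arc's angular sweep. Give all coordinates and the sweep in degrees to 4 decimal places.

center=(-10.8697,-19.7848) T_A=(-12.1803,-21.7119) T_B=(-13.1998,-19.8263) sweep=54.7607

bisector direction at 28.4011° = (0.879640,0.475640)
center distance |VC| = r/sin(θ/2) = 2.330545/sin(62.6197°) = 2.624567
C = V + |VC|·bis = (-10.8697,-19.7848)
T_A = V + ((C−V)·d_A)·d_A = V + 1.2070·d_A = (-12.1803,-21.7119)
T_B = V + ((C−V)·d_B)·d_B = V + 1.2070·d_B = (-13.1998,-19.8263)
sweep = 180° − θ = 54.7607°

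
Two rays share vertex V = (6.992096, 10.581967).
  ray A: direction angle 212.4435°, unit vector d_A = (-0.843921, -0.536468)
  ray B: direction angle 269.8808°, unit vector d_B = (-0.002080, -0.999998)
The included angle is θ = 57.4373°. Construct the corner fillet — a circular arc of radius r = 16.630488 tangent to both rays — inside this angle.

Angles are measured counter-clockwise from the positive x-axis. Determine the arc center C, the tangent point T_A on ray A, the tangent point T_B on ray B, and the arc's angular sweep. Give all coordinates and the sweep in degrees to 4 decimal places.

bisector direction at 241.1622° = (-0.482332,-0.875988)
center distance |VC| = r/sin(θ/2) = 16.630488/sin(28.7187°) = 34.610150
C = V + |VC|·bis = (-9.7015,-19.7361)
T_A = V + ((C−V)·d_A)·d_A = V + 30.3527·d_A = (-18.6232,-5.7013)
T_B = V + ((C−V)·d_B)·d_B = V + 30.3527·d_B = (6.9289,-19.7707)
sweep = 180° − θ = 122.5627°

center=(-9.7015,-19.7361) T_A=(-18.6232,-5.7013) T_B=(6.9289,-19.7707) sweep=122.5627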